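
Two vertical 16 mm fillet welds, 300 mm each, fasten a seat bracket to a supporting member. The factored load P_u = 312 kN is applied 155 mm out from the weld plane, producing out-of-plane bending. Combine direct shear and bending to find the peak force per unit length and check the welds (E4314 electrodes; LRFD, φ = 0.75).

E43XX → F_EXX = 430 MPa.
L_w = 2 × 300 = 600 mm; section modulus (unit throat) S = 2 × L²/6 = 30000 mm².
Direct shear f_v = P/L_w = 312×10³/600 = 520 N/mm.
Moment M = P × e = 312×10³ × 155 = 48360000 N·mm; bending f_b = M/S = 1612 N/mm.
f_max = √(f_v² + f_b²) = √(520² + 1612²) = 1694 N/mm.
φr_n = 0.75 × 0.6 × 430 × (0.707 × 16) = 2189 N/mm → adequate.

f_max ≈ 1690 N/mm; adequate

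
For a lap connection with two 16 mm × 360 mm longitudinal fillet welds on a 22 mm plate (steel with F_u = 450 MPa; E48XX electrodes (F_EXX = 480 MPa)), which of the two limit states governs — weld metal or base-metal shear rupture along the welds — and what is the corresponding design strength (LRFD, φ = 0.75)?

φR_n ≈ 1760 kN (weld metal governs)

t_e = 0.707 × 16 = 11.31 mm; L = 720 mm.
Weld metal: φR_n = 0.75 × 0.6 × 480 × 11.31 × 720 × 10⁻³ = 1759 kN.
Base metal (shear rupture): φR_n = 0.75 × 0.6 × 450 × 22 × 720 × 10⁻³ = 3208 kN.
Governing: weld metal.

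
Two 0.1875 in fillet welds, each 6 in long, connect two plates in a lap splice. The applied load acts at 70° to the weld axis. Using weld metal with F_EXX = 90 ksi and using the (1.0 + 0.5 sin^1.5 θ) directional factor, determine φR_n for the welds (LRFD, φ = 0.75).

φR_n ≈ 93.8 kips

t_e = 0.707 × 0.1875 = 0.1326 in; A_we = 0.1326 × 12 = 1.591 in².
Directional factor: 1.0 + 0.5 sin^1.5(70°) = 1.455.
F_nw = 0.6 × 90 × 1.455 = 78.59 ksi.
φR_n = 0.75 × 78.59 × 1.591 = 93.77 kips.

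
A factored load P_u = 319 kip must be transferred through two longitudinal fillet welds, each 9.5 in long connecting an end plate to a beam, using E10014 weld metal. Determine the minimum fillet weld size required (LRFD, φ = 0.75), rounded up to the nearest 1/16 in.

w = 9/16 in

E100XX → F_EXX = 100 ksi.
Total weld length L = 19 in.
Required throat t_e = P_u / (φ × 0.6 F_EXX × L) = 319 / (0.75 × 0.6 × 100 × 19) = 0.3731 in.
Required leg w = t_e / 0.707 = 0.5277 in → use 9/16 in.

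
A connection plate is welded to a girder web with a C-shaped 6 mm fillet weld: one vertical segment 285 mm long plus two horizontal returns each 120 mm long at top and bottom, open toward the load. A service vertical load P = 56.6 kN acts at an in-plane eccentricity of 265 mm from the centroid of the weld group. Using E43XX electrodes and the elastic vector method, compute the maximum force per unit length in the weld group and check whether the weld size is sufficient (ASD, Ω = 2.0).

E43XX → F_EXX = 430 MPa.
Total weld length L_w = 525 mm. Treat welds as unit-width lines.
Centroid: x̄ = 2×120×60 / 525 = 27.43 mm from the vertical weld.
Polar moment about centroid: J = I_x + I_y = [285³/12 + 2×120×142.5²] + [285×27.43² + 2(120³/12 + 120×32.57²)] = 7560000 mm³.
Direct shear f_v = P/L_w = 56.6×10³ / 525 = 107.8 N/mm (vertical).
Torsion M = P·e = 56.6×10³ × 265 = 14999000 N·mm.
Critical point at (x, y) = (92.57, 142.5) from centroid. f_tx = M·y/J = 282.7 N/mm; f_ty = M·x/J = 183.7 N/mm.
Resultant f_max = √[f_tx² + (f_v + f_ty)²] = √[282.7² + (107.8 + 183.7)²] = 406.1 N/mm.
Capacity per unit length: r_n/Ω = (1/2.0) × 0.6 × 430 × (0.707 × 6) = 547.2 N/mm.
406.1 ≤ 547.2 → adequate.

f_max ≈ 406 N/mm; adequate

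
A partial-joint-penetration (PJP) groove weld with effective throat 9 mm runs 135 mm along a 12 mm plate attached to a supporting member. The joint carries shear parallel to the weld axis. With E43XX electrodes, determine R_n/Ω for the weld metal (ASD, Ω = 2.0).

E43XX → F_EXX = 430 MPa.
Effective throat (given) t_e = 9 mm.
A_we = 9 × 135 = 1215 mm².
F_nw = 0.6 F_EXX = 258 MPa.
R_n/Ω = (258 × 1215) / 2.0 × 10⁻³ = 156.7 kN.

R_n/Ω ≈ 157 kN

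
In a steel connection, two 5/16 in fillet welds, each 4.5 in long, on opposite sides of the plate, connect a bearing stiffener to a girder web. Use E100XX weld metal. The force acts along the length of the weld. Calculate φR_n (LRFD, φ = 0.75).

E100XX → F_EXX = 100 ksi.
Effective throat t_e = 0.707 × 0.3125 = 0.2209 in.
Total length L = 9 in; A_we = 0.2209 × 9 = 1.988 in².
F_nw = 0.6 F_EXX = 0.6 × 100 = 60 ksi.
φR_n = 0.75 × 60 × 1.988 = 89.48 kips.

φR_n ≈ 89.5 kips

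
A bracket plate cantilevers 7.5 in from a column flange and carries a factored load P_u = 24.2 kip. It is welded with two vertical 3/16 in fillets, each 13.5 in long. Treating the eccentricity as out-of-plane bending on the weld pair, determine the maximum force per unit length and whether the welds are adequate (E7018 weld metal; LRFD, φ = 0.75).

E70XX → F_EXX = 70 ksi.
L_w = 2 × 13.5 = 27 in; section modulus (unit throat) S = 2 × L²/6 = 60.75 in².
Direct shear f_v = P/L_w = 24.2/27 = 0.8963 kip/in.
Moment M = P × e = 24.2 × 7.5 = 181.5 kip·in; bending f_b = M/S = 2.988 kip/in.
f_max = √(f_v² + f_b²) = √(0.8963² + 2.988²) = 3.119 kip/in.
φr_n = 0.75 × 0.6 × 70 × (0.707 × 0.1875) = 4.176 kip/in → adequate.

f_max ≈ 3.12 kip/in; adequate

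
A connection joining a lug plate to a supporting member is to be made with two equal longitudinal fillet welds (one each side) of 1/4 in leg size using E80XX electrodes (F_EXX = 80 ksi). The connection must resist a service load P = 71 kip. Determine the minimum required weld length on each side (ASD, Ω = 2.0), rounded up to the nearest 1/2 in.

L = 8.5 in on each side

Throat t_e = 0.707 × 0.25 = 0.1767 in.
r_n/Ω = (0.6 × 80 × 0.1767) / 2.0 = 4.242 kip/in.
L_req = P / (r_n/Ω) = 71 / 4.242 = 16.74 in total.
Per side: 16.74 / 2 = 8.369 in.
Round up → use L = 8.5 in on each side.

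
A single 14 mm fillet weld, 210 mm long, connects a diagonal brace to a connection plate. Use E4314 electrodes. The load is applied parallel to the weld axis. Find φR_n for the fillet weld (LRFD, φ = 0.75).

φR_n ≈ 402 kN

E43XX → F_EXX = 430 MPa.
Effective throat t_e = 0.707 × 14 = 9.898 mm.
Total length L = 210 mm; A_we = 9.898 × 210 = 2079 mm².
F_nw = 0.6 F_EXX = 0.6 × 430 = 258 MPa.
φR_n = 0.75 × 258 × 2079 × 10⁻³ = 402.2 kN.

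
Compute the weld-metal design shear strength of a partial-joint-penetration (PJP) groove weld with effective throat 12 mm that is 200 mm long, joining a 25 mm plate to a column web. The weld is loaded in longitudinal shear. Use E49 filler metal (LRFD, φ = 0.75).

E49XX → F_EXX = 490 MPa.
Effective throat (given) t_e = 12 mm.
A_we = 12 × 200 = 2400 mm².
F_nw = 0.6 F_EXX = 294 MPa.
φR_n = 0.75 × 294 × 2400 × 10⁻³ = 529.2 kN.

φR_n ≈ 529 kN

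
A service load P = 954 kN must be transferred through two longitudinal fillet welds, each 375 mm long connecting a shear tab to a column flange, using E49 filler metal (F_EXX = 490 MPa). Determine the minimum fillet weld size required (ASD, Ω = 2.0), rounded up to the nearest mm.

w = 13 mm

Total weld length L = 750 mm.
Required throat t_e = P × Ω / (0.6 F_EXX × L) = 954 × 2.0 / (0.6 × 490 × 750 × 10⁻³) = 8.653 mm.
Required leg w = t_e / 0.707 = 12.24 mm → use 13 mm.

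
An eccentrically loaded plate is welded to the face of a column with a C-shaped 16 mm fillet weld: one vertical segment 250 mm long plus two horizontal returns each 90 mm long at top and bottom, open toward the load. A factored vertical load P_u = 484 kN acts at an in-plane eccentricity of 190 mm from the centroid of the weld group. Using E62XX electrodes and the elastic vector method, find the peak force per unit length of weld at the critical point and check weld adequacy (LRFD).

f_max ≈ 3660 N/mm; NOT adequate

E62XX → F_EXX = 620 MPa.
Total weld length L_w = 430 mm. Treat welds as unit-width lines.
Centroid: x̄ = 2×90×45 / 430 = 18.84 mm from the vertical weld.
Polar moment about centroid: J = I_x + I_y = [250³/12 + 2×90×125²] + [250×18.84² + 2(90³/12 + 90×26.16²)] = 4448000 mm³.
Direct shear f_v = P/L_w = 484×10³ / 430 = 1126 N/mm (vertical).
Torsion M = P·e = 484×10³ × 190 = 91960000 N·mm.
Critical point at (x, y) = (71.16, 125) from centroid. f_tx = M·y/J = 2584 N/mm; f_ty = M·x/J = 1471 N/mm.
Resultant f_max = √[f_tx² + (f_v + f_ty)²] = √[2584² + (1126 + 1471)²] = 3664 N/mm.
Capacity per unit length: φr_n = 0.75 × 0.6 × 620 × (0.707 × 16) = 3156 N/mm.
3664 > 3156 → NOT adequate.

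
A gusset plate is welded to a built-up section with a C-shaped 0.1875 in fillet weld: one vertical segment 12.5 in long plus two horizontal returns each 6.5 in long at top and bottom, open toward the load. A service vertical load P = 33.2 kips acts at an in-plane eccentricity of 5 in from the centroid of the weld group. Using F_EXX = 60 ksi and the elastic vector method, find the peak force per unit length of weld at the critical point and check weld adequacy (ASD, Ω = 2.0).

f_max ≈ 2.68 kip/in; NOT adequate

Total weld length L_w = 25.5 in. Treat welds as unit-width lines.
Centroid: x̄ = 2×6.5×3.25 / 25.5 = 1.657 in from the vertical weld.
Polar moment about centroid: J = I_x + I_y = [12.5³/12 + 2×6.5×6.25²] + [12.5×1.657² + 2(6.5³/12 + 6.5×1.593²)] = 783.7 in³.
Direct shear f_v = P/L_w = 33.2 / 25.5 = 1.302 kip/in (vertical).
Torsion M = P·e = 33.2 × 5 = 166 kip·in.
Critical point at (x, y) = (4.843, 6.25) from centroid. f_tx = M·y/J = 1.324 kip/in; f_ty = M·x/J = 1.026 kip/in.
Resultant f_max = √[f_tx² + (f_v + f_ty)²] = √[1.324² + (1.302 + 1.026)²] = 2.678 kip/in.
Capacity per unit length: r_n/Ω = (1/2.0) × 0.6 × 60 × (0.707 × 0.1875) = 2.386 kip/in.
2.678 > 2.386 → NOT adequate.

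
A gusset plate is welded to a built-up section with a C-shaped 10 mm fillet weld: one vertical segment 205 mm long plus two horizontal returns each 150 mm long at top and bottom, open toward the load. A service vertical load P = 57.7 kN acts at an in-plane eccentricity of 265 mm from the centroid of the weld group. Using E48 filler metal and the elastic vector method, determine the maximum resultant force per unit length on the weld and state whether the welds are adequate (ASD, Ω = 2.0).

E48XX → F_EXX = 480 MPa.
Total weld length L_w = 505 mm. Treat welds as unit-width lines.
Centroid: x̄ = 2×150×75 / 505 = 44.55 mm from the vertical weld.
Polar moment about centroid: J = I_x + I_y = [205³/12 + 2×150×102.5²] + [205×44.55² + 2(150³/12 + 150×30.45²)] = 5117000 mm³.
Direct shear f_v = P/L_w = 57.7×10³ / 505 = 114.3 N/mm (vertical).
Torsion M = P·e = 57.7×10³ × 265 = 15290000 N·mm.
Critical point at (x, y) = (105.4, 102.5) from centroid. f_tx = M·y/J = 306.3 N/mm; f_ty = M·x/J = 315.1 N/mm.
Resultant f_max = √[f_tx² + (f_v + f_ty)²] = √[306.3² + (114.3 + 315.1)²] = 527.4 N/mm.
Capacity per unit length: r_n/Ω = (1/2.0) × 0.6 × 480 × (0.707 × 10) = 1018 N/mm.
527.4 ≤ 1018 → adequate.

f_max ≈ 527 N/mm; adequate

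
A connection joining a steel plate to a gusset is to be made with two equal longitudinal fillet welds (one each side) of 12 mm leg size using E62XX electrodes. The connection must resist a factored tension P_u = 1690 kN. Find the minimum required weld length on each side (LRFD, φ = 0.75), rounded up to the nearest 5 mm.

E62XX → F_EXX = 620 MPa.
Throat t_e = 0.707 × 12 = 8.484 mm.
φr_n = 0.75 × 0.6 × 620 × 8.484 × 10⁻³ = 2.367 kN/mm.
L_req = P_u / φr_n = 1690 / 2.367 = 714 mm total.
Per side: 714 / 2 = 357 mm.
Round up → use L = 360 mm on each side.

L = 360 mm on each side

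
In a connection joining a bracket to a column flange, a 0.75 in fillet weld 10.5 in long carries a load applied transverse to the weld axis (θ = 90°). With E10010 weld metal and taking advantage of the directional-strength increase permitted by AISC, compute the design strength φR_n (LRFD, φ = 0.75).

φR_n ≈ 376 kips

E100XX → F_EXX = 100 ksi.
t_e = 0.707 × 0.75 = 0.5302 in; A_we = 0.5302 × 10.5 = 5.568 in².
Directional factor: 1.0 + 0.5 sin^1.5(90°) = 1.5.
F_nw = 0.6 × 100 × 1.5 = 90 ksi.
φR_n = 0.75 × 90 × 5.568 = 375.8 kips.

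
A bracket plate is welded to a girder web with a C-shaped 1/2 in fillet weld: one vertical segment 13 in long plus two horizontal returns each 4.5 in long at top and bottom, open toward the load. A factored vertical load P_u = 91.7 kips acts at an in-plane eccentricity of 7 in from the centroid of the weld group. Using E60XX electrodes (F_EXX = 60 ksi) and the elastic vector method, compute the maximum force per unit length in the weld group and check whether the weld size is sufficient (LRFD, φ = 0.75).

Total weld length L_w = 22 in. Treat welds as unit-width lines.
Centroid: x̄ = 2×4.5×2.25 / 22 = 0.9205 in from the vertical weld.
Polar moment about centroid: J = I_x + I_y = [13³/12 + 2×4.5×6.5²] + [13×0.9205² + 2(4.5³/12 + 4.5×1.33²)] = 605.4 in³.
Direct shear f_v = P/L_w = 91.7 / 22 = 4.168 kip/in (vertical).
Torsion M = P·e = 91.7 × 7 = 641.9 kip·in.
Critical point at (x, y) = (3.58, 6.5) from centroid. f_tx = M·y/J = 6.891 kip/in; f_ty = M·x/J = 3.795 kip/in.
Resultant f_max = √[f_tx² + (f_v + f_ty)²] = √[6.891² + (4.168 + 3.795)²] = 10.53 kip/in.
Capacity per unit length: φr_n = 0.75 × 0.6 × 60 × (0.707 × 0.5) = 9.544 kip/in.
10.53 > 9.544 → NOT adequate.

f_max ≈ 10.5 kip/in; NOT adequate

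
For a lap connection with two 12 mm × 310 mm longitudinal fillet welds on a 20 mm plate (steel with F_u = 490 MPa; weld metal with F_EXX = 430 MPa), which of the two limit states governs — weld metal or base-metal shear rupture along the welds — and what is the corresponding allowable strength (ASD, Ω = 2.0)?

t_e = 0.707 × 12 = 8.484 mm; L = 620 mm.
Weld metal: R_n/Ω = (1/2.0) × 0.6 × 430 × 8.484 × 620 × 10⁻³ = 678.6 kN.
Base metal (shear rupture): R_n/Ω = (1/2.0) × 0.6 × 490 × 20 × 620 × 10⁻³ = 1823 kN.
Governing: weld metal.

R_n/Ω ≈ 679 kN (weld metal governs)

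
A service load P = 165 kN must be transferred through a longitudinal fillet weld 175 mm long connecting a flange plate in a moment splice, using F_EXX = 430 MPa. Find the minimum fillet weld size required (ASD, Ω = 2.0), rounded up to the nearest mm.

Total weld length L = 175 mm.
Required throat t_e = P × Ω / (0.6 F_EXX × L) = 165 × 2.0 / (0.6 × 430 × 175 × 10⁻³) = 7.309 mm.
Required leg w = t_e / 0.707 = 10.34 mm → use 11 mm.

w = 11 mm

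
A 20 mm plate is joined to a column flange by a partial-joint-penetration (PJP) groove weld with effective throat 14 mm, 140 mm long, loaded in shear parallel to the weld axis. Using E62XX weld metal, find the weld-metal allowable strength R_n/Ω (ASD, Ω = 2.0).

R_n/Ω ≈ 365 kN

E62XX → F_EXX = 620 MPa.
Effective throat (given) t_e = 14 mm.
A_we = 14 × 140 = 1960 mm².
F_nw = 0.6 F_EXX = 372 MPa.
R_n/Ω = (372 × 1960) / 2.0 × 10⁻³ = 364.6 kN.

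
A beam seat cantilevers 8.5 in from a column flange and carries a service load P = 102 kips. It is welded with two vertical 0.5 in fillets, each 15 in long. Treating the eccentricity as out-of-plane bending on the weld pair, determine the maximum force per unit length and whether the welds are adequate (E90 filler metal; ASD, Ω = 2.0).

f_max ≈ 12 kip/in; NOT adequate

E90XX → F_EXX = 90 ksi.
L_w = 2 × 15 = 30 in; section modulus (unit throat) S = 2 × L²/6 = 75 in².
Direct shear f_v = P/L_w = 102/30 = 3.4 kip/in.
Moment M = P × e = 102 × 8.5 = 867 kip·in; bending f_b = M/S = 11.56 kip/in.
f_max = √(f_v² + f_b²) = √(3.4² + 11.56²) = 12.05 kip/in.
r_n/Ω = (1/2.0) × 0.6 × 90 × (0.707 × 0.5) = 9.544 kip/in → NOT adequate.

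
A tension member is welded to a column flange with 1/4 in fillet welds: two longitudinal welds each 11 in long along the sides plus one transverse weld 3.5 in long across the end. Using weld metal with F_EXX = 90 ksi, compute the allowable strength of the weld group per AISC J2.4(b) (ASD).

t_e = 0.707 × 0.25 = 0.1767 in.
R_nwl = 0.6 × 90 × 0.1767 × 22 = 210 kip (longitudinal, 2 welds).
R_nwt = 0.6 × 90 × 0.1767 × 3.5 = 33.41 kip (transverse, base value).
(i) R_nwl + R_nwt = 243.4 kip; (ii) 0.85 R_nwl + 1.5 R_nwt = 228.6 kip.
R_n = max = 243.4 kip [governs: (i)]; R_n/Ω = 121.7 kip.

R_n/Ω ≈ 122 kip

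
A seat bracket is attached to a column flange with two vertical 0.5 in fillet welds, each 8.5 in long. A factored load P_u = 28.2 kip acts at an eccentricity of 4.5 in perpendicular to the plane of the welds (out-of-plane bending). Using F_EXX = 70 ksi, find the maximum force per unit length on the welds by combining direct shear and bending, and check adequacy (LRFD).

f_max ≈ 5.52 kip/in; adequate

L_w = 2 × 8.5 = 17 in; section modulus (unit throat) S = 2 × L²/6 = 24.08 in².
Direct shear f_v = P/L_w = 28.2/17 = 1.659 kip/in.
Moment M = P × e = 28.2 × 4.5 = 126.9 kip·in; bending f_b = M/S = 5.269 kip/in.
f_max = √(f_v² + f_b²) = √(1.659² + 5.269²) = 5.524 kip/in.
φr_n = 0.75 × 0.6 × 70 × (0.707 × 0.5) = 11.14 kip/in → adequate.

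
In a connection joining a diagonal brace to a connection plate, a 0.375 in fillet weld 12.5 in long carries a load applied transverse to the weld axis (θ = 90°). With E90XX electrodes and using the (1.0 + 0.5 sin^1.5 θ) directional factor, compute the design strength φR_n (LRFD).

E90XX → F_EXX = 90 ksi.
t_e = 0.707 × 0.375 = 0.2651 in; A_we = 0.2651 × 12.5 = 3.314 in².
Directional factor: 1.0 + 0.5 sin^1.5(90°) = 1.5.
F_nw = 0.6 × 90 × 1.5 = 81 ksi.
φR_n = 0.75 × 81 × 3.314 = 201.3 kip.

φR_n ≈ 201 kip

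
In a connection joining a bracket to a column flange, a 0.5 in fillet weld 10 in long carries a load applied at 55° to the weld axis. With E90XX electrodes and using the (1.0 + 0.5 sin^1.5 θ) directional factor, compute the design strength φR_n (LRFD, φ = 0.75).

E90XX → F_EXX = 90 ksi.
t_e = 0.707 × 0.5 = 0.3535 in; A_we = 0.3535 × 10 = 3.535 in².
Directional factor: 1.0 + 0.5 sin^1.5(55°) = 1.371.
F_nw = 0.6 × 90 × 1.371 = 74.02 ksi.
φR_n = 0.75 × 74.02 × 3.535 = 196.2 kip.

φR_n ≈ 196 kip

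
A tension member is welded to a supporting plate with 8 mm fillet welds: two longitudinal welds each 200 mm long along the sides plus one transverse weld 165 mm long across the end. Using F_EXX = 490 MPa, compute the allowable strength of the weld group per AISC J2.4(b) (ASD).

t_e = 0.707 × 8 = 5.656 mm.
R_nwl = 0.6 × 490 × 5.656 × 400 × 10⁻³ = 665.1 kN (longitudinal, 2 welds).
R_nwt = 0.6 × 490 × 5.656 × 165 × 10⁻³ = 274.4 kN (transverse, base value).
(i) R_nwl + R_nwt = 939.5 kN; (ii) 0.85 R_nwl + 1.5 R_nwt = 976.9 kN.
R_n = max = 976.9 kN [governs: (ii)]; R_n/Ω = 488.5 kN.

R_n/Ω ≈ 488 kN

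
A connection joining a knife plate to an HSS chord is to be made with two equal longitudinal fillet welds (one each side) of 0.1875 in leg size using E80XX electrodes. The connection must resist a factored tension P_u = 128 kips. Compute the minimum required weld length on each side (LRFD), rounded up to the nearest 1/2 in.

L = 13.5 in on each side

E80XX → F_EXX = 80 ksi.
Throat t_e = 0.707 × 0.1875 = 0.1326 in.
φr_n = 0.75 × 0.6 × 80 × 0.1326 = 4.772 kips/in.
L_req = P_u / φr_n = 128 / 4.772 = 26.82 in total.
Per side: 26.82 / 2 = 13.41 in.
Round up → use L = 13.5 in on each side.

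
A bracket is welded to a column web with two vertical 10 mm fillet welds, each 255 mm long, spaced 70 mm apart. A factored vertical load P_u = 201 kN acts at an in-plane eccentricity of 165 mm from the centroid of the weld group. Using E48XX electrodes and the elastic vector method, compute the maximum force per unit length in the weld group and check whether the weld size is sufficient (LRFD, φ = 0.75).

f_max ≈ 1450 N/mm; adequate

E48XX → F_EXX = 480 MPa.
Total weld length L_w = 510 mm. Treat welds as unit-width lines.
Polar moment about centroid: J = 2[d³/12 + d(b/2)²] = 2[255³/12 + 255×35²] = 3388000 mm³.
Direct shear f_v = P/L_w = 201×10³ / 510 = 394.1 N/mm (vertical).
Torsion M = P·e = 201×10³ × 165 = 33165000 N·mm.
Critical point at (x, y) = (35, 127.5) from centroid. f_tx = M·y/J = 1248 N/mm; f_ty = M·x/J = 342.6 N/mm.
Resultant f_max = √[f_tx² + (f_v + f_ty)²] = √[1248² + (394.1 + 342.6)²] = 1449 N/mm.
Capacity per unit length: φr_n = 0.75 × 0.6 × 480 × (0.707 × 10) = 1527 N/mm.
1449 ≤ 1527 → adequate.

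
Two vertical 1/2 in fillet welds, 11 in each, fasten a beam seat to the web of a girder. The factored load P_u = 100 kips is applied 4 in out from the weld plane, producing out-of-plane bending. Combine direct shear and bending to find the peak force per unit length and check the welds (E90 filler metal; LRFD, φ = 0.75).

f_max ≈ 10.9 kip/in; adequate

E90XX → F_EXX = 90 ksi.
L_w = 2 × 11 = 22 in; section modulus (unit throat) S = 2 × L²/6 = 40.33 in².
Direct shear f_v = P/L_w = 100/22 = 4.545 kip/in.
Moment M = P × e = 100 × 4 = 400 kip·in; bending f_b = M/S = 9.917 kip/in.
f_max = √(f_v² + f_b²) = √(4.545² + 9.917²) = 10.91 kip/in.
φr_n = 0.75 × 0.6 × 90 × (0.707 × 0.5) = 14.32 kip/in → adequate.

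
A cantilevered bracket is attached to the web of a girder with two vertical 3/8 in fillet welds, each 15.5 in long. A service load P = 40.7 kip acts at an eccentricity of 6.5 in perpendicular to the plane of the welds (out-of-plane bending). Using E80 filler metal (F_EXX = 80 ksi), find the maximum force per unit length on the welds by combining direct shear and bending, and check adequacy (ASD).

L_w = 2 × 15.5 = 31 in; section modulus (unit throat) S = 2 × L²/6 = 80.08 in².
Direct shear f_v = P/L_w = 40.7/31 = 1.313 kip/in.
Moment M = P × e = 40.7 × 6.5 = 264.55 kip·in; bending f_b = M/S = 3.303 kip/in.
f_max = √(f_v² + f_b²) = √(1.313² + 3.303²) = 3.555 kip/in.
r_n/Ω = (1/2.0) × 0.6 × 80 × (0.707 × 0.375) = 6.363 kip/in → adequate.

f_max ≈ 3.55 kip/in; adequate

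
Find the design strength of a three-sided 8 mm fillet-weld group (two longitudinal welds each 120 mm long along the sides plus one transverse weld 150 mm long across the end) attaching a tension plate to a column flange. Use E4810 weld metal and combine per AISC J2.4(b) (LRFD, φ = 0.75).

E48XX → F_EXX = 480 MPa.
t_e = 0.707 × 8 = 5.656 mm.
R_nwl = 0.6 × 480 × 5.656 × 240 × 10⁻³ = 390.9 kN (longitudinal, 2 welds).
R_nwt = 0.6 × 480 × 5.656 × 150 × 10⁻³ = 244.3 kN (transverse, base value).
(i) R_nwl + R_nwt = 635.3 kN; (ii) 0.85 R_nwl + 1.5 R_nwt = 698.8 kN.
R_n = max = 698.8 kN [governs: (ii)]; φR_n = 524.1 kN.

φR_n ≈ 524 kN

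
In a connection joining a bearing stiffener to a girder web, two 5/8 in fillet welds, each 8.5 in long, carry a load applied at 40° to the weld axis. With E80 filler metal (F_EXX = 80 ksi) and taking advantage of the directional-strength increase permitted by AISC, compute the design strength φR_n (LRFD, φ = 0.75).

φR_n ≈ 340 kips

t_e = 0.707 × 0.625 = 0.4419 in; A_we = 0.4419 × 17 = 7.512 in².
Directional factor: 1.0 + 0.5 sin^1.5(40°) = 1.258.
F_nw = 0.6 × 80 × 1.258 = 60.37 ksi.
φR_n = 0.75 × 60.37 × 7.512 = 340.1 kips.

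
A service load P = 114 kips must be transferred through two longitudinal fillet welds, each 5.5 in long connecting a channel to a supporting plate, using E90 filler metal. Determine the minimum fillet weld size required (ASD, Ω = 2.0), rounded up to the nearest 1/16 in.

w = 9/16 in

E90XX → F_EXX = 90 ksi.
Total weld length L = 11 in.
Required throat t_e = P × Ω / (0.6 F_EXX × L) = 114 × 2.0 / (0.6 × 90 × 11) = 0.3838 in.
Required leg w = t_e / 0.707 = 0.5429 in → use 9/16 in.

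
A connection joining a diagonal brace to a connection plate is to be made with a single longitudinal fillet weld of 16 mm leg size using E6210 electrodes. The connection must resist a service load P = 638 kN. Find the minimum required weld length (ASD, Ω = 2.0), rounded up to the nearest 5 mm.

L = 305 mm

E62XX → F_EXX = 620 MPa.
Throat t_e = 0.707 × 16 = 11.31 mm.
r_n/Ω = (0.6 × 620 × 11.31) / 2.0 = 2104 N/mm = 2.104 kN/mm.
L_req = P / (r_n/Ω) = 638 / 2.104 = 303.2 mm total.
Round up → use L = 305 mm.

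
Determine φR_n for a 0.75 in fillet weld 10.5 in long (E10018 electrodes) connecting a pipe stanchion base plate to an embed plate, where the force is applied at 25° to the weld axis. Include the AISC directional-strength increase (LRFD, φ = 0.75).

φR_n ≈ 285 kips

E100XX → F_EXX = 100 ksi.
t_e = 0.707 × 0.75 = 0.5302 in; A_we = 0.5302 × 10.5 = 5.568 in².
Directional factor: 1.0 + 0.5 sin^1.5(25°) = 1.137.
F_nw = 0.6 × 100 × 1.137 = 68.24 ksi.
φR_n = 0.75 × 68.24 × 5.568 = 285 kips.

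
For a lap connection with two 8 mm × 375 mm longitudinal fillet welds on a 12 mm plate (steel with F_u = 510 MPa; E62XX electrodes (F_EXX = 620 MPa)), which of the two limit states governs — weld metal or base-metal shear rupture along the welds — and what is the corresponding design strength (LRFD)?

t_e = 0.707 × 8 = 5.656 mm; L = 750 mm.
Weld metal: φR_n = 0.75 × 0.6 × 620 × 5.656 × 750 × 10⁻³ = 1184 kN.
Base metal (shear rupture): φR_n = 0.75 × 0.6 × 510 × 12 × 750 × 10⁻³ = 2066 kN.
Governing: weld metal.

φR_n ≈ 1180 kN (weld metal governs)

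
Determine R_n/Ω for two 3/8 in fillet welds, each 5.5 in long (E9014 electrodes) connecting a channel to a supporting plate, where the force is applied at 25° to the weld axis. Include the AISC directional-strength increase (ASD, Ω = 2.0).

R_n/Ω ≈ 89.6 kip

E90XX → F_EXX = 90 ksi.
t_e = 0.707 × 0.375 = 0.2651 in; A_we = 0.2651 × 11 = 2.916 in².
Directional factor: 1.0 + 0.5 sin^1.5(25°) = 1.137.
F_nw = 0.6 × 90 × 1.137 = 61.42 ksi.
R_n/Ω = (61.42 × 2.916) / 2.0 = 89.56 kip.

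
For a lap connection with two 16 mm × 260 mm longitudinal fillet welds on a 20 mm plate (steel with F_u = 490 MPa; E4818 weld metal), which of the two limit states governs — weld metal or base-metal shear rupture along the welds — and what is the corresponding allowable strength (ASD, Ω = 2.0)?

R_n/Ω ≈ 847 kN (weld metal governs)

E48XX → F_EXX = 480 MPa.
t_e = 0.707 × 16 = 11.31 mm; L = 520 mm.
Weld metal: R_n/Ω = (1/2.0) × 0.6 × 480 × 11.31 × 520 × 10⁻³ = 847 kN.
Base metal (shear rupture): R_n/Ω = (1/2.0) × 0.6 × 490 × 20 × 520 × 10⁻³ = 1529 kN.
Governing: weld metal.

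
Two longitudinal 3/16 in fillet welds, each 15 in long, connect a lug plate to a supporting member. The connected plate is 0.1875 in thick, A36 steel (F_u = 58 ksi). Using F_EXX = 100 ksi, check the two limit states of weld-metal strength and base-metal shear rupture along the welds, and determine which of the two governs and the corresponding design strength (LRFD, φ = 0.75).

φR_n ≈ 147 kips (base-metal shear rupture governs)

t_e = 0.707 × 0.1875 = 0.1326 in; L = 30 in.
Weld metal: φR_n = 0.75 × 0.6 × 100 × 0.1326 × 30 = 179 kips.
Base metal (shear rupture): φR_n = 0.75 × 0.6 × 58 × 0.1875 × 30 = 146.8 kips.
Governing: base-metal shear rupture.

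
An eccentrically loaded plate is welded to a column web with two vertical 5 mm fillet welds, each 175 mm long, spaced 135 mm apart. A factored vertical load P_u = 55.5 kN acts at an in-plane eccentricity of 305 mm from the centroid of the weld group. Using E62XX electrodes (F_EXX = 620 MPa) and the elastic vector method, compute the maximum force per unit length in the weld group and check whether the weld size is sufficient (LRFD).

Total weld length L_w = 350 mm. Treat welds as unit-width lines.
Polar moment about centroid: J = 2[d³/12 + d(b/2)²] = 2[175³/12 + 175×67.5²] = 2488000 mm³.
Direct shear f_v = P/L_w = 55.5×10³ / 350 = 158.6 N/mm (vertical).
Torsion M = P·e = 55.5×10³ × 305 = 16928000 N·mm.
Critical point at (x, y) = (67.5, 87.5) from centroid. f_tx = M·y/J = 595.3 N/mm; f_ty = M·x/J = 459.3 N/mm.
Resultant f_max = √[f_tx² + (f_v + f_ty)²] = √[595.3² + (158.6 + 459.3)²] = 858 N/mm.
Capacity per unit length: φr_n = 0.75 × 0.6 × 620 × (0.707 × 5) = 986.3 N/mm.
858 ≤ 986.3 → adequate.

f_max ≈ 858 N/mm; adequate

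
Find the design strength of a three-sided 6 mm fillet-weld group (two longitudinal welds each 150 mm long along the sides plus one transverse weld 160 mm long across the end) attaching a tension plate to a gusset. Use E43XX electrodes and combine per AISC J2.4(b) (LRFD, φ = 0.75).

φR_n ≈ 406 kN

E43XX → F_EXX = 430 MPa.
t_e = 0.707 × 6 = 4.242 mm.
R_nwl = 0.6 × 430 × 4.242 × 300 × 10⁻³ = 328.3 kN (longitudinal, 2 welds).
R_nwt = 0.6 × 430 × 4.242 × 160 × 10⁻³ = 175.1 kN (transverse, base value).
(i) R_nwl + R_nwt = 503.4 kN; (ii) 0.85 R_nwl + 1.5 R_nwt = 541.7 kN.
R_n = max = 541.7 kN [governs: (ii)]; φR_n = 406.3 kN.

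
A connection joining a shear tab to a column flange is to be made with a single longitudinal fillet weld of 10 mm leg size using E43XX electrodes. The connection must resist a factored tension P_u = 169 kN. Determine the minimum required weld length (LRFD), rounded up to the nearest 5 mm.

L = 125 mm

E43XX → F_EXX = 430 MPa.
Throat t_e = 0.707 × 10 = 7.07 mm.
φr_n = 0.75 × 0.6 × 430 × 7.07 × 10⁻³ = 1.368 kN/mm.
L_req = P_u / φr_n = 169 / 1.368 = 123.5 mm total.
Round up → use L = 125 mm.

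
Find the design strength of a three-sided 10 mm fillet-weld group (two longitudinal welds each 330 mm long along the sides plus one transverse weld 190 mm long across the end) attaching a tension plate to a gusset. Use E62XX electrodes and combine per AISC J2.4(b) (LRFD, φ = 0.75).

E62XX → F_EXX = 620 MPa.
t_e = 0.707 × 10 = 7.07 mm.
R_nwl = 0.6 × 620 × 7.07 × 660 × 10⁻³ = 1736 kN (longitudinal, 2 welds).
R_nwt = 0.6 × 620 × 7.07 × 190 × 10⁻³ = 499.7 kN (transverse, base value).
(i) R_nwl + R_nwt = 2236 kN; (ii) 0.85 R_nwl + 1.5 R_nwt = 2225 kN.
R_n = max = 2236 kN [governs: (i)]; φR_n = 1677 kN.

φR_n ≈ 1680 kN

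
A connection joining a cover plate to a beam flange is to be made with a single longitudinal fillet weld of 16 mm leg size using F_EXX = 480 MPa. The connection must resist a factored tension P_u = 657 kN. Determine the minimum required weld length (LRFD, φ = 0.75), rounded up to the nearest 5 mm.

Throat t_e = 0.707 × 16 = 11.31 mm.
φr_n = 0.75 × 0.6 × 480 × 11.31 × 10⁻³ = 2.443 kN/mm.
L_req = P_u / φr_n = 657 / 2.443 = 268.9 mm total.
Round up → use L = 270 mm.

L = 270 mm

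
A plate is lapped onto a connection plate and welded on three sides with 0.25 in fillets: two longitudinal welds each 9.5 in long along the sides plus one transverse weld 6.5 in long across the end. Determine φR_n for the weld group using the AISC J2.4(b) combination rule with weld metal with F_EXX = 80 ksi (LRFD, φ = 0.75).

φR_n ≈ 165 kips

t_e = 0.707 × 0.25 = 0.1767 in.
R_nwl = 0.6 × 80 × 0.1767 × 19 = 161.2 kips (longitudinal, 2 welds).
R_nwt = 0.6 × 80 × 0.1767 × 6.5 = 55.15 kips (transverse, base value).
(i) R_nwl + R_nwt = 216.3 kips; (ii) 0.85 R_nwl + 1.5 R_nwt = 219.7 kips.
R_n = max = 219.7 kips [governs: (ii)]; φR_n = 164.8 kips.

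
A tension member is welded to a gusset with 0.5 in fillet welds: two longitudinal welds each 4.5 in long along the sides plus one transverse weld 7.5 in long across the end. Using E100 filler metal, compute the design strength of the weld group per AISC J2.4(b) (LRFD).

E100XX → F_EXX = 100 ksi.
t_e = 0.707 × 0.5 = 0.3535 in.
R_nwl = 0.6 × 100 × 0.3535 × 9 = 190.9 kips (longitudinal, 2 welds).
R_nwt = 0.6 × 100 × 0.3535 × 7.5 = 159.1 kips (transverse, base value).
(i) R_nwl + R_nwt = 350 kips; (ii) 0.85 R_nwl + 1.5 R_nwt = 400.9 kips.
R_n = max = 400.9 kips [governs: (ii)]; φR_n = 300.7 kips.

φR_n ≈ 301 kips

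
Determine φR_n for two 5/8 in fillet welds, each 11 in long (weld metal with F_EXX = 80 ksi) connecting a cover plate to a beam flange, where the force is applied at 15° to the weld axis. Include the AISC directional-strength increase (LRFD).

t_e = 0.707 × 0.625 = 0.4419 in; A_we = 0.4419 × 22 = 9.721 in².
Directional factor: 1.0 + 0.5 sin^1.5(15°) = 1.066.
F_nw = 0.6 × 80 × 1.066 = 51.16 ksi.
φR_n = 0.75 × 51.16 × 9.721 = 373 kip.

φR_n ≈ 373 kip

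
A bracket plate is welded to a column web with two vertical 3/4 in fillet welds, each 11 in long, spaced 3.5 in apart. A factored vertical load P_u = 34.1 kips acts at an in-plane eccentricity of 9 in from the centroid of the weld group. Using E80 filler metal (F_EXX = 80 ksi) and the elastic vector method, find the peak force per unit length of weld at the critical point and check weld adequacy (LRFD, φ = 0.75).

f_max ≈ 6.76 kip/in; adequate

Total weld length L_w = 22 in. Treat welds as unit-width lines.
Polar moment about centroid: J = 2[d³/12 + d(b/2)²] = 2[11³/12 + 11×1.75²] = 289.2 in³.
Direct shear f_v = P/L_w = 34.1 / 22 = 1.55 kip/in (vertical).
Torsion M = P·e = 34.1 × 9 = 306.9 kip·in.
Critical point at (x, y) = (1.75, 5.5) from centroid. f_tx = M·y/J = 5.836 kip/in; f_ty = M·x/J = 1.857 kip/in.
Resultant f_max = √[f_tx² + (f_v + f_ty)²] = √[5.836² + (1.55 + 1.857)²] = 6.758 kip/in.
Capacity per unit length: φr_n = 0.75 × 0.6 × 80 × (0.707 × 0.75) = 19.09 kip/in.
6.758 ≤ 19.09 → adequate.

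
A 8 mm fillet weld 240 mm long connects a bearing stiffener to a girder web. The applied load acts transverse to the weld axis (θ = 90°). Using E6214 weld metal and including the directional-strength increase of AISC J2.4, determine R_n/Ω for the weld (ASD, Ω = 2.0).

E62XX → F_EXX = 620 MPa.
t_e = 0.707 × 8 = 5.656 mm; A_we = 5.656 × 240 = 1357 mm².
Directional factor: 1.0 + 0.5 sin^1.5(90°) = 1.5.
F_nw = 0.6 × 620 × 1.5 = 558 MPa.
R_n/Ω = (558 × 1357) / 2.0 × 10⁻³ = 378.7 kN.

R_n/Ω ≈ 379 kN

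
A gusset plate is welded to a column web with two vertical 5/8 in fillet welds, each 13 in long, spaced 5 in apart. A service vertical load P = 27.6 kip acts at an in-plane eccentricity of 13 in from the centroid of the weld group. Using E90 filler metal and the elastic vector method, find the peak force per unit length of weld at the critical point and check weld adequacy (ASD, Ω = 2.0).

f_max ≈ 5.2 kip/in; adequate

E90XX → F_EXX = 90 ksi.
Total weld length L_w = 26 in. Treat welds as unit-width lines.
Polar moment about centroid: J = 2[d³/12 + d(b/2)²] = 2[13³/12 + 13×2.5²] = 528.7 in³.
Direct shear f_v = P/L_w = 27.6 / 26 = 1.062 kip/in (vertical).
Torsion M = P·e = 27.6 × 13 = 358.8 kip·in.
Critical point at (x, y) = (2.5, 6.5) from centroid. f_tx = M·y/J = 4.411 kip/in; f_ty = M·x/J = 1.697 kip/in.
Resultant f_max = √[f_tx² + (f_v + f_ty)²] = √[4.411² + (1.062 + 1.697)²] = 5.203 kip/in.
Capacity per unit length: r_n/Ω = (1/2.0) × 0.6 × 90 × (0.707 × 0.625) = 11.93 kip/in.
5.203 ≤ 11.93 → adequate.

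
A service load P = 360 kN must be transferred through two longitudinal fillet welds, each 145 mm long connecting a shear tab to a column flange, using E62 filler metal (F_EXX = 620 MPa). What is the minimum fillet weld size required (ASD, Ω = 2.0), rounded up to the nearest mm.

Total weld length L = 290 mm.
Required throat t_e = P × Ω / (0.6 F_EXX × L) = 360 × 2.0 / (0.6 × 620 × 290 × 10⁻³) = 6.674 mm.
Required leg w = t_e / 0.707 = 9.44 mm → use 10 mm.

w = 10 mm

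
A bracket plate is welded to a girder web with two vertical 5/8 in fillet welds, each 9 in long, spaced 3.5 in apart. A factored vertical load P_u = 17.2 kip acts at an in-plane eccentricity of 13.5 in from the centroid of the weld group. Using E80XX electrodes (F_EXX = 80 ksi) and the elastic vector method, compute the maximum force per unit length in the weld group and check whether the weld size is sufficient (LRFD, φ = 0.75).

f_max ≈ 6.75 kip/in; adequate

Total weld length L_w = 18 in. Treat welds as unit-width lines.
Polar moment about centroid: J = 2[d³/12 + d(b/2)²] = 2[9³/12 + 9×1.75²] = 176.6 in³.
Direct shear f_v = P/L_w = 17.2 / 18 = 0.9556 kip/in (vertical).
Torsion M = P·e = 17.2 × 13.5 = 232.2 kip·in.
Critical point at (x, y) = (1.75, 4.5) from centroid. f_tx = M·y/J = 5.916 kip/in; f_ty = M·x/J = 2.301 kip/in.
Resultant f_max = √[f_tx² + (f_v + f_ty)²] = √[5.916² + (0.9556 + 2.301)²] = 6.753 kip/in.
Capacity per unit length: φr_n = 0.75 × 0.6 × 80 × (0.707 × 0.625) = 15.91 kip/in.
6.753 ≤ 15.91 → adequate.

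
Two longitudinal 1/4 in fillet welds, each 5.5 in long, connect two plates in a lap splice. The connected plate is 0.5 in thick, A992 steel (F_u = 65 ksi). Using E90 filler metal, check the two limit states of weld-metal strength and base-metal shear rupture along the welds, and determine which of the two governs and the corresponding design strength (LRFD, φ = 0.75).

E90XX → F_EXX = 90 ksi.
t_e = 0.707 × 0.25 = 0.1767 in; L = 11 in.
Weld metal: φR_n = 0.75 × 0.6 × 90 × 0.1767 × 11 = 78.74 kip.
Base metal (shear rupture): φR_n = 0.75 × 0.6 × 65 × 0.5 × 11 = 160.9 kip.
Governing: weld metal.

φR_n ≈ 78.7 kip (weld metal governs)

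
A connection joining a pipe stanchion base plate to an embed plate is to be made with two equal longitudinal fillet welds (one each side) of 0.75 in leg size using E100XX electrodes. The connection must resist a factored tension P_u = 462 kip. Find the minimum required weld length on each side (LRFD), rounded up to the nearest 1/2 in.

L = 10 in on each side

E100XX → F_EXX = 100 ksi.
Throat t_e = 0.707 × 0.75 = 0.5302 in.
φr_n = 0.75 × 0.6 × 100 × 0.5302 = 23.86 kip/in.
L_req = P_u / φr_n = 462 / 23.86 = 19.36 in total.
Per side: 19.36 / 2 = 9.681 in.
Round up → use L = 10 in on each side.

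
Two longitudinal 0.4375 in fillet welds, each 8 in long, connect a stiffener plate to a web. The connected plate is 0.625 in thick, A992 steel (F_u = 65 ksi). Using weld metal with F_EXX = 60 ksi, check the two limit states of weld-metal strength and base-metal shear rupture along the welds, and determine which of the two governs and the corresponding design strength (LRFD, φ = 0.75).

φR_n ≈ 134 kips (weld metal governs)

t_e = 0.707 × 0.4375 = 0.3093 in; L = 16 in.
Weld metal: φR_n = 0.75 × 0.6 × 60 × 0.3093 × 16 = 133.6 kips.
Base metal (shear rupture): φR_n = 0.75 × 0.6 × 65 × 0.625 × 16 = 292.5 kips.
Governing: weld metal.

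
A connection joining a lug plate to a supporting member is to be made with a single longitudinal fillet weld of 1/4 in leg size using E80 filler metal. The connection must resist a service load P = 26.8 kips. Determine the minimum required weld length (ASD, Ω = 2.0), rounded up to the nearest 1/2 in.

E80XX → F_EXX = 80 ksi.
Throat t_e = 0.707 × 0.25 = 0.1767 in.
r_n/Ω = (0.6 × 80 × 0.1767) / 2.0 = 4.242 kip/in.
L_req = P / (r_n/Ω) = 26.8 / 4.242 = 6.318 in total.
Round up → use L = 6.5 in.

L = 6.5 in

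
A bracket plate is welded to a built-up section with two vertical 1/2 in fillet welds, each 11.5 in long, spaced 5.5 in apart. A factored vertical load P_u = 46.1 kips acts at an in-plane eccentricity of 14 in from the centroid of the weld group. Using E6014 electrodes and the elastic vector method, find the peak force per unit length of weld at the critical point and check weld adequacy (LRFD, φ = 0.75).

f_max ≈ 10.6 kip/in; NOT adequate

E60XX → F_EXX = 60 ksi.
Total weld length L_w = 23 in. Treat welds as unit-width lines.
Polar moment about centroid: J = 2[d³/12 + d(b/2)²] = 2[11.5³/12 + 11.5×2.75²] = 427.4 in³.
Direct shear f_v = P/L_w = 46.1 / 23 = 2.004 kip/in (vertical).
Torsion M = P·e = 46.1 × 14 = 645.4 kip·in.
Critical point at (x, y) = (2.75, 5.75) from centroid. f_tx = M·y/J = 8.683 kip/in; f_ty = M·x/J = 4.153 kip/in.
Resultant f_max = √[f_tx² + (f_v + f_ty)²] = √[8.683² + (2.004 + 4.153)²] = 10.64 kip/in.
Capacity per unit length: φr_n = 0.75 × 0.6 × 60 × (0.707 × 0.5) = 9.544 kip/in.
10.64 > 9.544 → NOT adequate.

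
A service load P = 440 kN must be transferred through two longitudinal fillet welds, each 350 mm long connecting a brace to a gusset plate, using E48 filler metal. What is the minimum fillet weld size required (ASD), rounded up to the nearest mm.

w = 7 mm

E48XX → F_EXX = 480 MPa.
Total weld length L = 700 mm.
Required throat t_e = P × Ω / (0.6 F_EXX × L) = 440 × 2.0 / (0.6 × 480 × 700 × 10⁻³) = 4.365 mm.
Required leg w = t_e / 0.707 = 6.174 mm → use 7 mm.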